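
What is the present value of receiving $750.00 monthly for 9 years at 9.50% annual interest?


Present value of an ordinary annuity: PV = PMT × (1 − (1 + r)^(−n)) / r
Monthly rate r = 0.095/12 ≈ 0.00791667, n = 108
PV = $750.00 × (1 − (1 + 0.095/12)^(−108)) / (0.095/12)
PV = $750.00 × 72.414648
PV = $54,310.99

PV = PMT × (1-(1+r)^(-n))/r = $54,310.99


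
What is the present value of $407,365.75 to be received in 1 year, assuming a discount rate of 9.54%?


Present value formula: PV = FV / (1 + r)^t
PV = $407,365.75 / (1 + 0.0954)^1
PV = $407,365.75 / 1.095400
PV = $371,887.67

PV = FV / (1 + r)^t = $371,887.67


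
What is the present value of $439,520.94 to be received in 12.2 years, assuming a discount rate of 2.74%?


Present value formula: PV = FV / (1 + r)^t
PV = $439,520.94 / (1 + 0.0274)^12.2
PV = $439,520.94 / 1.3906654
PV = $316,050.82

PV = FV / (1 + r)^t = $316,050.82


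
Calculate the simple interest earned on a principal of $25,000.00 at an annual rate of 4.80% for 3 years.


Simple interest formula: I = P × r × t
I = $25,000.00 × 0.048 × 3
I = $3,600.00

I = P × r × t = $3,600.00


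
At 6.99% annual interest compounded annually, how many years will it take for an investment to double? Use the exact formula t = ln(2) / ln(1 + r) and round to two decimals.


Doubling condition: (1 + r)^t = 2
Take ln of both sides: t × ln(1 + r) = ln(2)
t = ln(2) / ln(1 + r)
t = 0.693147 / 0.067565
t = 10.26

t = ln(2) / ln(1 + r) = 10.26 years


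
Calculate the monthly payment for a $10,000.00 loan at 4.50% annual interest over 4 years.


Loan payment formula: PMT = PV × r / (1 − (1 + r)^(−n))
Monthly rate r = 0.045/12 = 0.00375, n = 48 months
Denominator: 1 − (1 + 0.045/12)^(−48) = 0.164449
PMT = $10,000.00 × (0.045/12) / 0.164449
PMT = $228.03 per month

PMT = PV × r / (1-(1+r)^(-n)) = $228.03/month


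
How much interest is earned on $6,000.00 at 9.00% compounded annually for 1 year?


Compound interest earned = final amount − principal.
A = P(1 + r/n)^(nt) = $6,000.00 × (1 + 0.09/1)^(1 × 1) = $6,540.00
Interest = A − P = $6,540.00 − $6,000.00 = $540.00

Interest = A - P = $540.00


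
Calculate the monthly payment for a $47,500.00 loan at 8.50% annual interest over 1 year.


Loan payment formula: PMT = PV × r / (1 − (1 + r)^(−n))
Monthly rate r = 0.085/12 ≈ 0.00708333, n = 12 months
Denominator: 1 − (1 + 0.085/12)^(−12) = 0.0812125
PMT = $47,500.00 × (0.085/12) / 0.0812125
PMT = $4,142.94 per month

PMT = PV × r / (1-(1+r)^(-n)) = $4,142.94/month


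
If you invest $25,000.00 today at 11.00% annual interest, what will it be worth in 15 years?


Future value formula: FV = PV × (1 + r)^t
FV = $25,000.00 × (1 + 0.11)^15
FV = $25,000.00 × 4.7845895
FV = $119,614.74

FV = PV × (1 + r)^t = $119,614.74


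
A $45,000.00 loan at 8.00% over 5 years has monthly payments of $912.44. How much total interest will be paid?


Total paid over the life of the loan = PMT × n.
Total paid = $912.44 × 60 = $54,746.40
Total interest = total paid − principal = $54,746.40 − $45,000.00 = $9,746.40

Total interest = (PMT × n) - PV = $9,746.40


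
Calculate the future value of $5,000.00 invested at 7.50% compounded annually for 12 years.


Compound interest formula: A = P(1 + r/n)^(nt)
A = $5,000.00 × (1 + 0.075/1)^(1 × 12)
Growth factor: (1 + 0.075/1)^12 = 2.381780
A = $5,000.00 × 2.381780
A = $11,908.90

A = P(1 + r/n)^(nt) = $11,908.90


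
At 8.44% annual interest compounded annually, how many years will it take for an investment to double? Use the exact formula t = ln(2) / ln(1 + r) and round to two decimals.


Doubling condition: (1 + r)^t = 2
Take ln of both sides: t × ln(1 + r) = ln(2)
t = ln(2) / ln(1 + r)
t = 0.693147 / 0.081027
t = 8.55

t = ln(2) / ln(1 + r) = 8.55 years


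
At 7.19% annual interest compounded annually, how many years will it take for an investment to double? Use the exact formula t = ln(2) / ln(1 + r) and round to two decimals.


Doubling condition: (1 + r)^t = 2
Take ln of both sides: t × ln(1 + r) = ln(2)
t = ln(2) / ln(1 + r)
t = 0.693147 / 0.069433
t = 9.98

t = ln(2) / ln(1 + r) = 9.98 years


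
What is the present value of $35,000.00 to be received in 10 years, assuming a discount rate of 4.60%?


Present value formula: PV = FV / (1 + r)^t
PV = $35,000.00 / (1 + 0.046)^10
PV = $35,000.00 / 1.5678945
PV = $22,322.93

PV = FV / (1 + r)^t = $22,322.93


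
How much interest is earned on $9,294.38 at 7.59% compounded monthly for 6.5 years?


Compound interest earned = final amount − principal.
A = P(1 + r/n)^(nt) = $9,294.38 × (1 + 0.0759/12)^(12 × 6.5) = $15,198.64
Interest = A − P = $15,198.64 − $9,294.38 = $5,904.26

Interest = A - P = $5,904.26


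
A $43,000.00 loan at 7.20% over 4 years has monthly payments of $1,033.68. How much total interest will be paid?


Total paid over the life of the loan = PMT × n.
Total paid = $1,033.68 × 48 = $49,616.64
Total interest = total paid − principal = $49,616.64 − $43,000.00 = $6,616.64

Total interest = (PMT × n) - PV = $6,616.64


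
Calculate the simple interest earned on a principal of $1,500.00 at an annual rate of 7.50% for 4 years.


Simple interest formula: I = P × r × t
I = $1,500.00 × 0.075 × 4
I = $450.00

I = P × r × t = $450.00


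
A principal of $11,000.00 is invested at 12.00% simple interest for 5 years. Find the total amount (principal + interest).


Total amount formula: A = P(1 + rt) = P + P·r·t
Interest: I = P × r × t = $11,000.00 × 0.12 × 5 = $6,600.00
A = P + I = $11,000.00 + $6,600.00 = $17,600.00

A = P + I = P(1 + rt) = $17,600.00


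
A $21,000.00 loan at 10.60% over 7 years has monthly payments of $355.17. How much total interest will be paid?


Total paid over the life of the loan = PMT × n.
Total paid = $355.17 × 84 = $29,834.28
Total interest = total paid − principal = $29,834.28 − $21,000.00 = $8,834.28

Total interest = (PMT × n) - PV = $8,834.28


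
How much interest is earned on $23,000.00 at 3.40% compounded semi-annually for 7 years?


Compound interest earned = final amount − principal.
A = P(1 + r/n)^(nt) = $23,000.00 × (1 + 0.034/2)^(2 × 7) = $29,122.00
Interest = A − P = $29,122.00 − $23,000.00 = $6,122.00

Interest = A - P = $6,122.00


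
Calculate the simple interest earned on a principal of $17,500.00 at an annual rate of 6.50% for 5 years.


Simple interest formula: I = P × r × t
I = $17,500.00 × 0.065 × 5
I = $5,687.50

I = P × r × t = $5,687.50


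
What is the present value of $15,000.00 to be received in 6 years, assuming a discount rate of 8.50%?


Present value formula: PV = FV / (1 + r)^t
PV = $15,000.00 / (1 + 0.085)^6
PV = $15,000.00 / 1.6314675
PV = $9,194.18

PV = FV / (1 + r)^t = $9,194.18


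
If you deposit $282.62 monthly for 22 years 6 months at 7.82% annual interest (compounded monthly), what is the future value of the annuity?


Future value of an ordinary annuity: FV = PMT × ((1 + r)^n − 1) / r
Monthly rate r = 0.0782/12 ≈ 0.00651667, n = 270
FV = $282.62 × ((1 + 0.0782/12)^270 − 1) / (0.0782/12)
FV = $282.62 × 732.961243
FV = $207,149.51

FV = PMT × ((1+r)^n - 1)/r = $207,149.51


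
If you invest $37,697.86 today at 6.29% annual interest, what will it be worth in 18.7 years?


Future value formula: FV = PV × (1 + r)^t
FV = $37,697.86 × (1 + 0.0629)^18.7
FV = $37,697.86 × 3.1290176
FV = $117,957.27

FV = PV × (1 + r)^t = $117,957.27


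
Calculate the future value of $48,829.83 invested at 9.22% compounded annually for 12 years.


Compound interest formula: A = P(1 + r/n)^(nt)
A = $48,829.83 × (1 + 0.0922/1)^(1 × 12)
Growth factor: (1 + 0.0922/1)^12 = 2.8815494
A = $48,829.83 × 2.8815494
A = $140,705.57

A = P(1 + r/n)^(nt) = $140,705.57


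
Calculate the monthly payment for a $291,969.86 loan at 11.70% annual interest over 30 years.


Loan payment formula: PMT = PV × r / (1 − (1 + r)^(−n))
Monthly rate r = 0.117/12 = 0.00975, n = 360 months
Denominator: 1 − (1 + 0.117/12)^(−360) = 0.969590
PMT = $291,969.86 × (0.117/12) / 0.969590
PMT = $2,935.99 per month

PMT = PV × r / (1-(1+r)^(-n)) = $2,935.99/month


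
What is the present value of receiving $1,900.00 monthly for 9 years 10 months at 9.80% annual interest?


Present value of an ordinary annuity: PV = PMT × (1 − (1 + r)^(−n)) / r
Monthly rate r = 0.098/12 ≈ 0.00816667, n = 118
PV = $1,900.00 × (1 − (1 + 0.098/12)^(−118)) / (0.098/12)
PV = $1,900.00 × 75.552554
PV = $143,549.85

PV = PMT × (1-(1+r)^(-n))/r = $143,549.85


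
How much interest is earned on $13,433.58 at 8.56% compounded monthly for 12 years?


Compound interest earned = final amount − principal.
A = P(1 + r/n)^(nt) = $13,433.58 × (1 + 0.0856/12)^(12 × 12) = $37,386.56
Interest = A − P = $37,386.56 − $13,433.58 = $23,952.98

Interest = A - P = $23,952.98


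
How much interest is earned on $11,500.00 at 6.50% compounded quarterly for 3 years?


Compound interest earned = final amount − principal.
A = P(1 + r/n)^(nt) = $11,500.00 × (1 + 0.065/4)^(4 × 3) = $13,954.19
Interest = A − P = $13,954.19 − $11,500.00 = $2,454.19

Interest = A - P = $2,454.19


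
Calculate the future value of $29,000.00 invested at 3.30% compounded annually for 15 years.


Compound interest formula: A = P(1 + r/n)^(nt)
A = $29,000.00 × (1 + 0.033/1)^(1 × 15)
Growth factor: (1 + 0.033/1)^15 = 1.6274394
A = $29,000.00 × 1.6274394
A = $47,195.74

A = P(1 + r/n)^(nt) = $47,195.74


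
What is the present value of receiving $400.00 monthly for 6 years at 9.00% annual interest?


Present value of an ordinary annuity: PV = PMT × (1 − (1 + r)^(−n)) / r
Monthly rate r = 0.09/12 = 0.0075, n = 72
PV = $400.00 × (1 − (1 + 0.09/12)^(−72)) / (0.09/12)
PV = $400.00 × 55.476849
PV = $22,190.74

PV = PMT × (1-(1+r)^(-n))/r = $22,190.74


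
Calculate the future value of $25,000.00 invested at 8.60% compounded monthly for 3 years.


Compound interest formula: A = P(1 + r/n)^(nt)
A = $25,000.00 × (1 + 0.086/12)^(12 × 3)
Growth factor: (1 + 0.086/12)^36 = 1.2931484
A = $25,000.00 × 1.2931484
A = $32,328.71

A = P(1 + r/n)^(nt) = $32,328.71


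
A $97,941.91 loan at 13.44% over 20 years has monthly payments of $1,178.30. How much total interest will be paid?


Total paid over the life of the loan = PMT × n.
Total paid = $1,178.30 × 240 = $282,792.00
Total interest = total paid − principal = $282,792.00 − $97,941.91 = $184,850.09

Total interest = (PMT × n) - PV = $184,850.09


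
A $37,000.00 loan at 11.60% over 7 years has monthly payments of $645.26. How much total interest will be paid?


Total paid over the life of the loan = PMT × n.
Total paid = $645.26 × 84 = $54,201.84
Total interest = total paid − principal = $54,201.84 − $37,000.00 = $17,201.84

Total interest = (PMT × n) - PV = $17,201.84


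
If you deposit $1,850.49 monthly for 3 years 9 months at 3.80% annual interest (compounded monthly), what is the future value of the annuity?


Future value of an ordinary annuity: FV = PMT × ((1 + r)^n − 1) / r
Monthly rate r = 0.038/12 ≈ 0.00316667, n = 45
FV = $1,850.49 × ((1 + 0.038/12)^45 − 1) / (0.038/12)
FV = $1,850.49 × 48.282151
FV = $89,345.64

FV = PMT × ((1+r)^n - 1)/r = $89,345.64


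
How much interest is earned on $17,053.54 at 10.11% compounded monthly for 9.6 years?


Compound interest earned = final amount − principal.
A = P(1 + r/n)^(nt) = $17,053.54 × (1 + 0.1011/12)^(12 × 9.6) = $44,828.86
Interest = A − P = $44,828.86 − $17,053.54 = $27,775.32

Interest = A - P = $27,775.32


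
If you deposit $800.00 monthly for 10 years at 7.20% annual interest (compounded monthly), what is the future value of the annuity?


Future value of an ordinary annuity: FV = PMT × ((1 + r)^n − 1) / r
Monthly rate r = 0.072/12 = 0.006, n = 120
FV = $800.00 × ((1 + 0.072/12)^120 − 1) / (0.072/12)
FV = $800.00 × 175.003009
FV = $140,002.41

FV = PMT × ((1+r)^n - 1)/r = $140,002.41


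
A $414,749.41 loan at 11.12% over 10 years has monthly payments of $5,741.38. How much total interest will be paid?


Total paid over the life of the loan = PMT × n.
Total paid = $5,741.38 × 120 = $688,965.60
Total interest = total paid − principal = $688,965.60 − $414,749.41 = $274,216.19

Total interest = (PMT × n) - PV = $274,216.19


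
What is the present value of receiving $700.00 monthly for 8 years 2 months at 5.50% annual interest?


Present value of an ordinary annuity: PV = PMT × (1 − (1 + r)^(−n)) / r
Monthly rate r = 0.055/12 ≈ 0.00458333, n = 98
PV = $700.00 × (1 − (1 + 0.055/12)^(−98)) / (0.055/12)
PV = $700.00 × 78.804011
PV = $55,162.81

PV = PMT × (1-(1+r)^(-n))/r = $55,162.81


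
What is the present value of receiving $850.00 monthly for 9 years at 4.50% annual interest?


Present value of an ordinary annuity: PV = PMT × (1 − (1 + r)^(−n)) / r
Monthly rate r = 0.045/12 = 0.00375, n = 108
PV = $850.00 × (1 − (1 + 0.045/12)^(−108)) / (0.045/12)
PV = $850.00 × 88.671407
PV = $75,370.70

PV = PMT × (1-(1+r)^(-n))/r = $75,370.70


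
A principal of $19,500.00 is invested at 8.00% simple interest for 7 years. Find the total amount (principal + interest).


Total amount formula: A = P(1 + rt) = P + P·r·t
Interest: I = P × r × t = $19,500.00 × 0.08 × 7 = $10,920.00
A = P + I = $19,500.00 + $10,920.00 = $30,420.00

A = P + I = P(1 + rt) = $30,420.00


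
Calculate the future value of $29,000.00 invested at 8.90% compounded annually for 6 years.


Compound interest formula: A = P(1 + r/n)^(nt)
A = $29,000.00 × (1 + 0.089/1)^(1 × 6)
Growth factor: (1 + 0.089/1)^6 = 1.6678895
A = $29,000.00 × 1.6678895
A = $48,368.80

A = P(1 + r/n)^(nt) = $48,368.80


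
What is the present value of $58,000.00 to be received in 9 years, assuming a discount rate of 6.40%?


Present value formula: PV = FV / (1 + r)^t
PV = $58,000.00 / (1 + 0.064)^9
PV = $58,000.00 / 1.7477313
PV = $33,185.88

PV = FV / (1 + r)^t = $33,185.88


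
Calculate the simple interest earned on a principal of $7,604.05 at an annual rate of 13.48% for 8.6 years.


Simple interest formula: I = P × r × t
I = $7,604.05 × 0.1348 × 8.6
I = $8,815.22

I = P × r × t = $8,815.22


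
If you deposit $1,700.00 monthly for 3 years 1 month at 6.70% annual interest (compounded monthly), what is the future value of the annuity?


Future value of an ordinary annuity: FV = PMT × ((1 + r)^n − 1) / r
Monthly rate r = 0.067/12 ≈ 0.00558333, n = 37
FV = $1,700.00 × ((1 + 0.067/12)^37 − 1) / (0.067/12)
FV = $1,700.00 × 40.972651
FV = $69,653.51

FV = PMT × ((1+r)^n - 1)/r = $69,653.51


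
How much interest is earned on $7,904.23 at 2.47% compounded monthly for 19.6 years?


Compound interest earned = final amount − principal.
A = P(1 + r/n)^(nt) = $7,904.23 × (1 + 0.0247/12)^(12 × 19.6) = $12,820.18
Interest = A − P = $12,820.18 − $7,904.23 = $4,915.95

Interest = A - P = $4,915.95


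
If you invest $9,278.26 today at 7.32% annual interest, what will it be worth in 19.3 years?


Future value formula: FV = PV × (1 + r)^t
FV = $9,278.26 × (1 + 0.0732)^19.3
FV = $9,278.26 × 3.909640
FV = $36,274.66

FV = PV × (1 + r)^t = $36,274.66


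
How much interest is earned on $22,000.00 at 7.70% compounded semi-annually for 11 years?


Compound interest earned = final amount − principal.
A = P(1 + r/n)^(nt) = $22,000.00 × (1 + 0.077/2)^(2 × 11) = $50,508.64
Interest = A − P = $50,508.64 − $22,000.00 = $28,508.64

Interest = A - P = $28,508.64


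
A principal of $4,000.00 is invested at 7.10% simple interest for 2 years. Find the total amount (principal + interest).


Total amount formula: A = P(1 + rt) = P + P·r·t
Interest: I = P × r × t = $4,000.00 × 0.071 × 2 = $568.00
A = P + I = $4,000.00 + $568.00 = $4,568.00

A = P + I = P(1 + rt) = $4,568.00


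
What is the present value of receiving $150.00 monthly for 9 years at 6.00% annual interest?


Present value of an ordinary annuity: PV = PMT × (1 − (1 + r)^(−n)) / r
Monthly rate r = 0.06/12 = 0.005, n = 108
PV = $150.00 × (1 − (1 + 0.06/12)^(−108)) / (0.06/12)
PV = $150.00 × 83.293424
PV = $12,494.01

PV = PMT × (1-(1+r)^(-n))/r = $12,494.01


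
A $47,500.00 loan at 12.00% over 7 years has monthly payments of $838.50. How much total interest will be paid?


Total paid over the life of the loan = PMT × n.
Total paid = $838.50 × 84 = $70,434.00
Total interest = total paid − principal = $70,434.00 − $47,500.00 = $22,934.00

Total interest = (PMT × n) - PV = $22,934.00


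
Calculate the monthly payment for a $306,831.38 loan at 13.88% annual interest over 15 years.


Loan payment formula: PMT = PV × r / (1 − (1 + r)^(−n))
Monthly rate r = 0.1388/12 ≈ 0.01156667, n = 180 months
Denominator: 1 − (1 + 0.1388/12)^(−180) = 0.873821
PMT = $306,831.38 × (0.1388/12) / 0.873821
PMT = $4,061.49 per month

PMT = PV × r / (1-(1+r)^(-n)) = $4,061.49/month


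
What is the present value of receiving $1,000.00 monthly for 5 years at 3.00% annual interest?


Present value of an ordinary annuity: PV = PMT × (1 − (1 + r)^(−n)) / r
Monthly rate r = 0.03/12 = 0.0025, n = 60
PV = $1,000.00 × (1 − (1 + 0.03/12)^(−60)) / (0.03/12)
PV = $1,000.00 × 55.652358
PV = $55,652.36

PV = PMT × (1-(1+r)^(-n))/r = $55,652.36


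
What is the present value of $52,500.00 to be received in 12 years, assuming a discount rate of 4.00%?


Present value formula: PV = FV / (1 + r)^t
PV = $52,500.00 / (1 + 0.04)^12
PV = $52,500.00 / 1.601032
PV = $32,791.35

PV = FV / (1 + r)^t = $32,791.35


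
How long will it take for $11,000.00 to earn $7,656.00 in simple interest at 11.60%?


Rearrange the simple interest formula for t:
I = P × r × t  ⇒  t = I / (P × r)
t = $7,656.00 / ($11,000.00 × 0.116)
t = 6

t = I/(P×r) = 6 years


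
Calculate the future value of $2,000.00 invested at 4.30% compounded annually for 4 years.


Compound interest formula: A = P(1 + r/n)^(nt)
A = $2,000.00 × (1 + 0.043/1)^(1 × 4)
Growth factor: (1 + 0.043/1)^4 = 1.183415
A = $2,000.00 × 1.183415
A = $2,366.83

A = P(1 + r/n)^(nt) = $2,366.83


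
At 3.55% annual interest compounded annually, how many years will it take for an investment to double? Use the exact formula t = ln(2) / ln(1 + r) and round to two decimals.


Doubling condition: (1 + r)^t = 2
Take ln of both sides: t × ln(1 + r) = ln(2)
t = ln(2) / ln(1 + r)
t = 0.693147 / 0.034884
t = 19.87

t = ln(2) / ln(1 + r) = 19.87 years


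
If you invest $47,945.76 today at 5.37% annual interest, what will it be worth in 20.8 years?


Future value formula: FV = PV × (1 + r)^t
FV = $47,945.76 × (1 + 0.0537)^20.8
FV = $47,945.76 × 2.968337
FV = $142,319.17

FV = PV × (1 + r)^t = $142,319.17


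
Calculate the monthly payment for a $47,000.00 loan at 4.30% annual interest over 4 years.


Loan payment formula: PMT = PV × r / (1 − (1 + r)^(−n))
Monthly rate r = 0.043/12 ≈ 0.00358333, n = 48 months
Denominator: 1 − (1 + 0.043/12)^(−48) = 0.157762
PMT = $47,000.00 × (0.043/12) / 0.157762
PMT = $1,067.54 per month

PMT = PV × r / (1-(1+r)^(-n)) = $1,067.54/month


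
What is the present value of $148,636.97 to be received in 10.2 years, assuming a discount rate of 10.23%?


Present value formula: PV = FV / (1 + r)^t
PV = $148,636.97 / (1 + 0.1023)^10.2
PV = $148,636.97 / 2.700586
PV = $55,038.78

PV = FV / (1 + r)^t = $55,038.78


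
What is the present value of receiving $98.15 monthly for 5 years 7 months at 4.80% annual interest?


Present value of an ordinary annuity: PV = PMT × (1 − (1 + r)^(−n)) / r
Monthly rate r = 0.048/12 = 0.004, n = 67
PV = $98.15 × (1 − (1 + 0.048/12)^(−67)) / (0.048/12)
PV = $98.15 × 58.670802
PV = $5,758.54

PV = PMT × (1-(1+r)^(-n))/r = $5,758.54


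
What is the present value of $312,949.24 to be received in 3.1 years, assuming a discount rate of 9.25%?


Present value formula: PV = FV / (1 + r)^t
PV = $312,949.24 / (1 + 0.0925)^3.1
PV = $312,949.24 / 1.31554734
PV = $237,885.20

PV = FV / (1 + r)^t = $237,885.20


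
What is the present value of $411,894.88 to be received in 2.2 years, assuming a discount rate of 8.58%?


Present value formula: PV = FV / (1 + r)^t
PV = $411,894.88 / (1 + 0.0858)^2.2
PV = $411,894.88 / 1.198532
PV = $343,666.15

PV = FV / (1 + r)^t = $343,666.15


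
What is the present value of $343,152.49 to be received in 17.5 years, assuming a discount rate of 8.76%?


Present value formula: PV = FV / (1 + r)^t
PV = $343,152.49 / (1 + 0.0876)^17.5
PV = $343,152.49 / 4.347214
PV = $78,936.19

PV = FV / (1 + r)^t = $78,936.19


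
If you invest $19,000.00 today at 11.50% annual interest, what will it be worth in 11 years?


Future value formula: FV = PV × (1 + r)^t
FV = $19,000.00 × (1 + 0.115)^11
FV = $19,000.00 × 3.3114907
FV = $62,918.32

FV = PV × (1 + r)^t = $62,918.32


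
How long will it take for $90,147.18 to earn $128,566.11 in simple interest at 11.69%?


Rearrange the simple interest formula for t:
I = P × r × t  ⇒  t = I / (P × r)
t = $128,566.11 / ($90,147.18 × 0.1169)
t = 12.2

t = I/(P×r) = 12.2 years


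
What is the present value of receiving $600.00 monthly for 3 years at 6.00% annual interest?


Present value of an ordinary annuity: PV = PMT × (1 − (1 + r)^(−n)) / r
Monthly rate r = 0.06/12 = 0.005, n = 36
PV = $600.00 × (1 − (1 + 0.06/12)^(−36)) / (0.06/12)
PV = $600.00 × 32.871016
PV = $19,722.61

PV = PMT × (1-(1+r)^(-n))/r = $19,722.61


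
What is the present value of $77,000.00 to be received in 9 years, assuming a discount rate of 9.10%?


Present value formula: PV = FV / (1 + r)^t
PV = $77,000.00 / (1 + 0.091)^9
PV = $77,000.00 / 2.189892
PV = $35,161.55

PV = FV / (1 + r)^t = $35,161.55


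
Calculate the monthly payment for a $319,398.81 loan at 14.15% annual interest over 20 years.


Loan payment formula: PMT = PV × r / (1 − (1 + r)^(−n))
Monthly rate r = 0.1415/12 ≈ 0.01179167, n = 240 months
Denominator: 1 − (1 + 0.1415/12)^(−240) = 0.940002
PMT = $319,398.81 × (0.1415/12) / 0.940002
PMT = $4,006.63 per month

PMT = PV × r / (1-(1+r)^(-n)) = $4,006.63/month


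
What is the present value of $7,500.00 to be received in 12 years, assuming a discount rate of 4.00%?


Present value formula: PV = FV / (1 + r)^t
PV = $7,500.00 / (1 + 0.04)^12
PV = $7,500.00 / 1.601032
PV = $4,684.48

PV = FV / (1 + r)^t = $4,684.48


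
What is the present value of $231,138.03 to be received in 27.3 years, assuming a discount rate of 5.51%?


Present value formula: PV = FV / (1 + r)^t
PV = $231,138.03 / (1 + 0.0551)^27.3
PV = $231,138.03 / 4.324301
PV = $53,450.96

PV = FV / (1 + r)^t = $53,450.96


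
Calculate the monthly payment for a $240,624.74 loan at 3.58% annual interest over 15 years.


Loan payment formula: PMT = PV × r / (1 − (1 + r)^(−n))
Monthly rate r = 0.0358/12 ≈ 0.00298333, n = 180 months
Denominator: 1 − (1 + 0.0358/12)^(−180) = 0.415033
PMT = $240,624.74 × (0.0358/12) / 0.415033
PMT = $1,729.65 per month

PMT = PV × r / (1-(1+r)^(-n)) = $1,729.65/month


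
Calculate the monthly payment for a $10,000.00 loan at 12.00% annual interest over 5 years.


Loan payment formula: PMT = PV × r / (1 − (1 + r)^(−n))
Monthly rate r = 0.12/12 = 0.01, n = 60 months
Denominator: 1 − (1 + 0.12/12)^(−60) = 0.449550
PMT = $10,000.00 × (0.12/12) / 0.449550
PMT = $222.44 per month

PMT = PV × r / (1-(1+r)^(-n)) = $222.44/month


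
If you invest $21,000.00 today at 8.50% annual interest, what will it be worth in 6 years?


Future value formula: FV = PV × (1 + r)^t
FV = $21,000.00 × (1 + 0.085)^6
FV = $21,000.00 × 1.6314675
FV = $34,260.82

FV = PV × (1 + r)^t = $34,260.82


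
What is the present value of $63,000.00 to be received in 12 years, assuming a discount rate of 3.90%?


Present value formula: PV = FV / (1 + r)^t
PV = $63,000.00 / (1 + 0.039)^12
PV = $63,000.00 / 1.582656
PV = $39,806.50

PV = FV / (1 + r)^t = $39,806.50


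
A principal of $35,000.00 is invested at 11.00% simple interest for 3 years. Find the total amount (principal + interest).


Total amount formula: A = P(1 + rt) = P + P·r·t
Interest: I = P × r × t = $35,000.00 × 0.11 × 3 = $11,550.00
A = P + I = $35,000.00 + $11,550.00 = $46,550.00

A = P + I = P(1 + rt) = $46,550.00


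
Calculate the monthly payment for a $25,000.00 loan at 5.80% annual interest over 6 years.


Loan payment formula: PMT = PV × r / (1 − (1 + r)^(−n))
Monthly rate r = 0.058/12 ≈ 0.00483333, n = 72 months
Denominator: 1 − (1 + 0.058/12)^(−72) = 0.293309
PMT = $25,000.00 × (0.058/12) / 0.293309
PMT = $411.97 per month

PMT = PV × r / (1-(1+r)^(-n)) = $411.97/month


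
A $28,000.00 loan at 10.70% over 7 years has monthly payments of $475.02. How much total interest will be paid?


Total paid over the life of the loan = PMT × n.
Total paid = $475.02 × 84 = $39,901.68
Total interest = total paid − principal = $39,901.68 − $28,000.00 = $11,901.68

Total interest = (PMT × n) - PV = $11,901.68


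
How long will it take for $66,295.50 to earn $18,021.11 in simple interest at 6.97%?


Rearrange the simple interest formula for t:
I = P × r × t  ⇒  t = I / (P × r)
t = $18,021.11 / ($66,295.50 × 0.0697)
t = 3.9

t = I/(P×r) = 3.9 years


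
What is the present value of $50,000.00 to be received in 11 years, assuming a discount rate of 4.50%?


Present value formula: PV = FV / (1 + r)^t
PV = $50,000.00 / (1 + 0.045)^11
PV = $50,000.00 / 1.622853
PV = $30,809.94

PV = FV / (1 + r)^t = $30,809.94


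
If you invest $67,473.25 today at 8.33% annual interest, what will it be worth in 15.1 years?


Future value formula: FV = PV × (1 + r)^t
FV = $67,473.25 × (1 + 0.0833)^15.1
FV = $67,473.25 × 3.3473877
FV = $225,859.13

FV = PV × (1 + r)^t = $225,859.13


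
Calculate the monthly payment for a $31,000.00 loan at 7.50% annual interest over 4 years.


Loan payment formula: PMT = PV × r / (1 − (1 + r)^(−n))
Monthly rate r = 0.075/12 = 0.00625, n = 48 months
Denominator: 1 − (1 + 0.075/12)^(−48) = 0.258490
PMT = $31,000.00 × (0.075/12) / 0.258490
PMT = $749.55 per month

PMT = PV × r / (1-(1+r)^(-n)) = $749.55/month


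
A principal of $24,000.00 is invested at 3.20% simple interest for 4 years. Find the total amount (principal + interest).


Total amount formula: A = P(1 + rt) = P + P·r·t
Interest: I = P × r × t = $24,000.00 × 0.032 × 4 = $3,072.00
A = P + I = $24,000.00 + $3,072.00 = $27,072.00

A = P + I = P(1 + rt) = $27,072.00


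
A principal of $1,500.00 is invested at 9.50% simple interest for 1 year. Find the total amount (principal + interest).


Total amount formula: A = P(1 + rt) = P + P·r·t
Interest: I = P × r × t = $1,500.00 × 0.095 × 1 = $142.50
A = P + I = $1,500.00 + $142.50 = $1,642.50

A = P + I = P(1 + rt) = $1,642.50


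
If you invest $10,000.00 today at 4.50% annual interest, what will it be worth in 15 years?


Future value formula: FV = PV × (1 + r)^t
FV = $10,000.00 × (1 + 0.045)^15
FV = $10,000.00 × 1.935282
FV = $19,352.82

FV = PV × (1 + r)^t = $19,352.82


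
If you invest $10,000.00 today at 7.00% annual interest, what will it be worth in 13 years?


Future value formula: FV = PV × (1 + r)^t
FV = $10,000.00 × (1 + 0.07)^13
FV = $10,000.00 × 2.409845
FV = $24,098.45

FV = PV × (1 + r)^t = $24,098.45


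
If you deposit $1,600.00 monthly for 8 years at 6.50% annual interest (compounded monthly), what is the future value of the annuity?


Future value of an ordinary annuity: FV = PMT × ((1 + r)^n − 1) / r
Monthly rate r = 0.065/12 ≈ 0.00541667, n = 96
FV = $1,600.00 × ((1 + 0.065/12)^96 − 1) / (0.065/12)
FV = $1,600.00 × 125.477348
FV = $200,763.76

FV = PMT × ((1+r)^n - 1)/r = $200,763.76


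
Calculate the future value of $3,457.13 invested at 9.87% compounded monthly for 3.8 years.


Compound interest formula: A = P(1 + r/n)^(nt)
A = $3,457.13 × (1 + 0.0987/12)^(12 × 3.8)
Growth factor: (1 + 0.0987/12)^45.6 = 1.4528483
A = $3,457.13 × 1.4528483
A = $5,022.69

A = P(1 + r/n)^(nt) = $5,022.69


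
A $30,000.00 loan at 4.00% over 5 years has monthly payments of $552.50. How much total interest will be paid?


Total paid over the life of the loan = PMT × n.
Total paid = $552.50 × 60 = $33,150.00
Total interest = total paid − principal = $33,150.00 − $30,000.00 = $3,150.00

Total interest = (PMT × n) - PV = $3,150.00


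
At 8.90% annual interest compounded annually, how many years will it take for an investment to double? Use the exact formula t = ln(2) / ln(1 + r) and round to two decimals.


Doubling condition: (1 + r)^t = 2
Take ln of both sides: t × ln(1 + r) = ln(2)
t = ln(2) / ln(1 + r)
t = 0.693147 / 0.085260
t = 8.13

t = ln(2) / ln(1 + r) = 8.13 years


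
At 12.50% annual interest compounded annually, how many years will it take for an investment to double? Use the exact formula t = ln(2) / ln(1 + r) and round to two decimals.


Doubling condition: (1 + r)^t = 2
Take ln of both sides: t × ln(1 + r) = ln(2)
t = ln(2) / ln(1 + r)
t = 0.693147 / 0.117783
t = 5.88

t = ln(2) / ln(1 + r) = 5.88 years


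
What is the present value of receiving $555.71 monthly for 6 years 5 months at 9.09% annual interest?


Present value of an ordinary annuity: PV = PMT × (1 − (1 + r)^(−n)) / r
Monthly rate r = 0.0909/12 = 0.007575, n = 77
PV = $555.71 × (1 − (1 + 0.0909/12)^(−77)) / (0.0909/12)
PV = $555.71 × 58.178784
PV = $32,330.53

PV = PMT × (1-(1+r)^(-n))/r = $32,330.53


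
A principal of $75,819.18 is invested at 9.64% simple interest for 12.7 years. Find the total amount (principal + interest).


Total amount formula: A = P(1 + rt) = P + P·r·t
Interest: I = P × r × t = $75,819.18 × 0.0964 × 12.7 = $92,823.91
A = P + I = $75,819.18 + $92,823.91 = $168,643.09

A = P + I = P(1 + rt) = $168,643.09


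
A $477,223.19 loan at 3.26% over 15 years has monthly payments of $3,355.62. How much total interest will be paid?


Total paid over the life of the loan = PMT × n.
Total paid = $3,355.62 × 180 = $604,011.60
Total interest = total paid − principal = $604,011.60 − $477,223.19 = $126,788.41

Total interest = (PMT × n) - PV = $126,788.41


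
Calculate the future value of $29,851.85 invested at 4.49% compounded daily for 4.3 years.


Compound interest formula: A = P(1 + r/n)^(nt)
A = $29,851.85 × (1 + 0.0449/365)^(365 × 4.3)
Growth factor: (1 + 0.0449/365)^1569.5 = 1.2129533
A = $29,851.85 × 1.2129533
A = $36,208.90

A = P(1 + r/n)^(nt) = $36,208.90


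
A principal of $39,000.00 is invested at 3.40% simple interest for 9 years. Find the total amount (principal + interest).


Total amount formula: A = P(1 + rt) = P + P·r·t
Interest: I = P × r × t = $39,000.00 × 0.034 × 9 = $11,934.00
A = P + I = $39,000.00 + $11,934.00 = $50,934.00

A = P + I = P(1 + rt) = $50,934.00


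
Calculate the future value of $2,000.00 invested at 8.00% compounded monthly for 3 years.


Compound interest formula: A = P(1 + r/n)^(nt)
A = $2,000.00 × (1 + 0.08/12)^(12 × 3)
Growth factor: (1 + 0.08/12)^36 = 1.270237
A = $2,000.00 × 1.270237
A = $2,540.47

A = P(1 + r/n)^(nt) = $2,540.47


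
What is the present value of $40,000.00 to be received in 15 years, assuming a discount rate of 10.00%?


Present value formula: PV = FV / (1 + r)^t
PV = $40,000.00 / (1 + 0.1)^15
PV = $40,000.00 / 4.177248
PV = $9,575.68

PV = FV / (1 + r)^t = $9,575.68


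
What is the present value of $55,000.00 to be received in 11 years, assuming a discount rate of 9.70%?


Present value formula: PV = FV / (1 + r)^t
PV = $55,000.00 / (1 + 0.097)^11
PV = $55,000.00 / 2.7686809
PV = $19,865.06

PV = FV / (1 + r)^t = $19,865.06


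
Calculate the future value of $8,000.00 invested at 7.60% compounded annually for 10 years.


Compound interest formula: A = P(1 + r/n)^(nt)
A = $8,000.00 × (1 + 0.076/1)^(1 × 10)
Growth factor: (1 + 0.076/1)^10 = 2.0802844
A = $8,000.00 × 2.0802844
A = $16,642.28

A = P(1 + r/n)^(nt) = $16,642.28


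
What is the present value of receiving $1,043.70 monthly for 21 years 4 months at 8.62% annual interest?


Present value of an ordinary annuity: PV = PMT × (1 − (1 + r)^(−n)) / r
Monthly rate r = 0.0862/12 ≈ 0.00718333, n = 256
PV = $1,043.70 × (1 − (1 + 0.0862/12)^(−256)) / (0.0862/12)
PV = $1,043.70 × 116.932421
PV = $122,042.37

PV = PMT × (1-(1+r)^(-n))/r = $122,042.37


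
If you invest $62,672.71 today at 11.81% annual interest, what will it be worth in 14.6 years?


Future value formula: FV = PV × (1 + r)^t
FV = $62,672.71 × (1 + 0.1181)^14.6
FV = $62,672.71 × 5.1029046
FV = $319,812.86

FV = PV × (1 + r)^t = $319,812.86


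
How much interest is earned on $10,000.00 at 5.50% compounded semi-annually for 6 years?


Compound interest earned = final amount − principal.
A = P(1 + r/n)^(nt) = $10,000.00 × (1 + 0.055/2)^(2 × 6) = $13,847.84
Interest = A − P = $13,847.84 − $10,000.00 = $3,847.84

Interest = A - P = $3,847.84


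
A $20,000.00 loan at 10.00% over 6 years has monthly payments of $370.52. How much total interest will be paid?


Total paid over the life of the loan = PMT × n.
Total paid = $370.52 × 72 = $26,677.44
Total interest = total paid − principal = $26,677.44 − $20,000.00 = $6,677.44

Total interest = (PMT × n) - PV = $6,677.44


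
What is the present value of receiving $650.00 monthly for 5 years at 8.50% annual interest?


Present value of an ordinary annuity: PV = PMT × (1 − (1 + r)^(−n)) / r
Monthly rate r = 0.085/12 ≈ 0.00708333, n = 60
PV = $650.00 × (1 − (1 + 0.085/12)^(−60)) / (0.085/12)
PV = $650.00 × 48.741183
PV = $31,681.77

PV = PMT × (1-(1+r)^(-n))/r = $31,681.77


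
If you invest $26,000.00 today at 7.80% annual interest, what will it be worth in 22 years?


Future value formula: FV = PV × (1 + r)^t
FV = $26,000.00 × (1 + 0.078)^22
FV = $26,000.00 × 5.2193057
FV = $135,701.95

FV = PV × (1 + r)^t = $135,701.95


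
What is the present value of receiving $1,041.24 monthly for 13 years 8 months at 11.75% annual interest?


Present value of an ordinary annuity: PV = PMT × (1 − (1 + r)^(−n)) / r
Monthly rate r = 0.1175/12 ≈ 0.00979167, n = 164
PV = $1,041.24 × (1 − (1 + 0.1175/12)^(−164)) / (0.1175/12)
PV = $1,041.24 × 81.467624
PV = $84,827.35

PV = PMT × (1-(1+r)^(-n))/r = $84,827.35


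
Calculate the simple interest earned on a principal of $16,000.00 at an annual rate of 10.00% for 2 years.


Simple interest formula: I = P × r × t
I = $16,000.00 × 0.1 × 2
I = $3,200.00

I = P × r × t = $3,200.00


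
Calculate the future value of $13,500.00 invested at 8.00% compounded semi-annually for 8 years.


Compound interest formula: A = P(1 + r/n)^(nt)
A = $13,500.00 × (1 + 0.08/2)^(2 × 8)
Growth factor: (1 + 0.08/2)^16 = 1.8729812
A = $13,500.00 × 1.8729812
A = $25,285.25

A = P(1 + r/n)^(nt) = $25,285.25


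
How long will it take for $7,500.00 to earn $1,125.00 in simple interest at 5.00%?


Rearrange the simple interest formula for t:
I = P × r × t  ⇒  t = I / (P × r)
t = $1,125.00 / ($7,500.00 × 0.05)
t = 3

t = I/(P×r) = 3 years


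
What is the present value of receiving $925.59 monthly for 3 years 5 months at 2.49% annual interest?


Present value of an ordinary annuity: PV = PMT × (1 − (1 + r)^(−n)) / r
Monthly rate r = 0.0249/12 = 0.002075, n = 41
PV = $925.59 × (1 − (1 + 0.0249/12)^(−41)) / (0.0249/12)
PV = $925.59 × 39.265370
PV = $36,343.63

PV = PMT × (1-(1+r)^(-n))/r = $36,343.63


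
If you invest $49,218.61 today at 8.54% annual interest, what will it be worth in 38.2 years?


Future value formula: FV = PV × (1 + r)^t
FV = $49,218.61 × (1 + 0.0854)^38.2
FV = $49,218.61 × 22.8839515
FV = $1,126,316.28

FV = PV × (1 + r)^t = $1,126,316.28


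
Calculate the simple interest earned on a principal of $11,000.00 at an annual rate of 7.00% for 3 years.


Simple interest formula: I = P × r × t
I = $11,000.00 × 0.07 × 3
I = $2,310.00

I = P × r × t = $2,310.00


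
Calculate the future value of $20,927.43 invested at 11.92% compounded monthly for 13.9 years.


Compound interest formula: A = P(1 + r/n)^(nt)
A = $20,927.43 × (1 + 0.1192/12)^(12 × 13.9)
Growth factor: (1 + 0.1192/12)^166.8 = 5.2002407
A = $20,927.43 × 5.2002407
A = $108,827.67

A = P(1 + r/n)^(nt) = $108,827.67


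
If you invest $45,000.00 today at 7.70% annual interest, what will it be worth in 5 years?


Future value formula: FV = PV × (1 + r)^t
FV = $45,000.00 × (1 + 0.077)^5
FV = $45,000.00 × 1.4490338
FV = $65,206.52

FV = PV × (1 + r)^t = $65,206.52


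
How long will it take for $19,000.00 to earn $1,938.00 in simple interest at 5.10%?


Rearrange the simple interest formula for t:
I = P × r × t  ⇒  t = I / (P × r)
t = $1,938.00 / ($19,000.00 × 0.051)
t = 2

t = I/(P×r) = 2 years


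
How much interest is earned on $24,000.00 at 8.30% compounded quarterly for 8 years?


Compound interest earned = final amount − principal.
A = P(1 + r/n)^(nt) = $24,000.00 × (1 + 0.083/4)^(4 × 8) = $46,305.40
Interest = A − P = $46,305.40 − $24,000.00 = $22,305.40

Interest = A - P = $22,305.40


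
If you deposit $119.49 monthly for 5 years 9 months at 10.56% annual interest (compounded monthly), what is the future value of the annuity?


Future value of an ordinary annuity: FV = PMT × ((1 + r)^n − 1) / r
Monthly rate r = 0.1056/12 = 0.0088, n = 69
FV = $119.49 × ((1 + 0.1056/12)^69 − 1) / (0.1056/12)
FV = $119.49 × 94.365585
FV = $11,275.74

FV = PMT × ((1+r)^n - 1)/r = $11,275.74


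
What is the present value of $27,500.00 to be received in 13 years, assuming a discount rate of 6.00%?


Present value formula: PV = FV / (1 + r)^t
PV = $27,500.00 / (1 + 0.06)^13
PV = $27,500.00 / 2.132928
PV = $12,893.07

PV = FV / (1 + r)^t = $12,893.07


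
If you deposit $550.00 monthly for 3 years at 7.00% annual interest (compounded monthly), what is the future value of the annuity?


Future value of an ordinary annuity: FV = PMT × ((1 + r)^n − 1) / r
Monthly rate r = 0.07/12 ≈ 0.00583333, n = 36
FV = $550.00 × ((1 + 0.07/12)^36 − 1) / (0.07/12)
FV = $550.00 × 39.930101
FV = $21,961.56

FV = PMT × ((1+r)^n - 1)/r = $21,961.56


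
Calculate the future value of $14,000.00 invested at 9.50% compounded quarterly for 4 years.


Compound interest formula: A = P(1 + r/n)^(nt)
A = $14,000.00 × (1 + 0.095/4)^(4 × 4)
Growth factor: (1 + 0.095/4)^16 = 1.455803
A = $14,000.00 × 1.455803
A = $20,381.24

A = P(1 + r/n)^(nt) = $20,381.24


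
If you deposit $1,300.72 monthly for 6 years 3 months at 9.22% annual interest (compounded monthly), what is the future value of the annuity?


Future value of an ordinary annuity: FV = PMT × ((1 + r)^n − 1) / r
Monthly rate r = 0.0922/12 ≈ 0.00768333, n = 75
FV = $1,300.72 × ((1 + 0.0922/12)^75 − 1) / (0.0922/12)
FV = $1,300.72 × 100.924769
FV = $131,274.87

FV = PMT × ((1+r)^n - 1)/r = $131,274.87


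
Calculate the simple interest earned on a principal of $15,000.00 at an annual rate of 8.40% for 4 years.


Simple interest formula: I = P × r × t
I = $15,000.00 × 0.084 × 4
I = $5,040.00

I = P × r × t = $5,040.00


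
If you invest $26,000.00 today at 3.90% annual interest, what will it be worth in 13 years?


Future value formula: FV = PV × (1 + r)^t
FV = $26,000.00 × (1 + 0.039)^13
FV = $26,000.00 × 1.6443797
FV = $42,753.87

FV = PV × (1 + r)^t = $42,753.87


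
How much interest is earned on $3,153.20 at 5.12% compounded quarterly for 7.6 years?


Compound interest earned = final amount − principal.
A = P(1 + r/n)^(nt) = $3,153.20 × (1 + 0.0512/4)^(4 × 7.6) = $4,641.64
Interest = A − P = $4,641.64 − $3,153.20 = $1,488.44

Interest = A - P = $1,488.44
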